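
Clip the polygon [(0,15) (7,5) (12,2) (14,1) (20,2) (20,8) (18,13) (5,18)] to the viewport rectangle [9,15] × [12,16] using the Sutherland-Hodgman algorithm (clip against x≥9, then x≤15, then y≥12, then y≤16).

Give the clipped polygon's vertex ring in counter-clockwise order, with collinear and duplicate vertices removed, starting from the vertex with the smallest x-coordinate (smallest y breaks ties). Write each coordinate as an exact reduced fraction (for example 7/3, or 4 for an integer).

1. After x ≥ 9: [(9,19/5) (12,2) (14,1) (20,2) (20,8) (18,13) (9,214/13)]
2. After x ≤ 15: [(9,19/5) (12,2) (14,1) (15,7/6) (15,184/13) (9,214/13)]
3. After y ≥ 12: [(9,12) (15,12) (15,184/13) (9,214/13)]
4. After y ≤ 16: [(9,16) (9,12) (15,12) (15,184/13) (51/5,16)]
5. Canonical ring: [(9,12) (15,12) (15,184/13) (51/5,16) (9,16)]

Clipped polygon: [(9,12) (15,12) (15,184/13) (51/5,16) (9,16)]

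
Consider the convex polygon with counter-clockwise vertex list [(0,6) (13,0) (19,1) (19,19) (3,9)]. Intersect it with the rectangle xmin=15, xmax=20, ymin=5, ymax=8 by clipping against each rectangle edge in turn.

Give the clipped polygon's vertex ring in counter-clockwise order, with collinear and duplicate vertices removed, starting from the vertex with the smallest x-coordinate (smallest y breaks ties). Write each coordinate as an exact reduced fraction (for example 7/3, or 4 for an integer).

Clipped polygon: [(15,5) (19,5) (19,8) (15,8)]

1. After x ≥ 15: [(15,1/3) (19,1) (19,19) (15,33/2)]
2. After x ≤ 20: [(15,1/3) (19,1) (19,19) (15,33/2)]
3. After y ≥ 5: [(15,5) (19,5) (19,19) (15,33/2)]
4. After y ≤ 8: [(15,8) (15,5) (19,5) (19,8)]
5. Canonical ring: [(15,5) (19,5) (19,8) (15,8)]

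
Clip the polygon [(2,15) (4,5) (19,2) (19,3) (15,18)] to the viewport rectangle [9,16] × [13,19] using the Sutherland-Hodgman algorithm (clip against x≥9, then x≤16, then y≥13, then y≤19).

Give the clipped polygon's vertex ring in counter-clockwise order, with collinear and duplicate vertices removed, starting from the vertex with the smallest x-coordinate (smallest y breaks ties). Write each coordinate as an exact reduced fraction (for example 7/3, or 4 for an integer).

Clipped polygon: [(9,13) (16,13) (16,57/4) (15,18) (9,216/13)]

1. After x ≥ 9: [(9,216/13) (9,4) (19,2) (19,3) (15,18)]
2. After x ≤ 16: [(9,216/13) (9,4) (16,13/5) (16,57/4) (15,18)]
3. After y ≥ 13: [(9,216/13) (9,13) (16,13) (16,57/4) (15,18)]
4. After y ≤ 19: [(9,216/13) (9,13) (16,13) (16,57/4) (15,18)]
5. Canonical ring: [(9,13) (16,13) (16,57/4) (15,18) (9,216/13)]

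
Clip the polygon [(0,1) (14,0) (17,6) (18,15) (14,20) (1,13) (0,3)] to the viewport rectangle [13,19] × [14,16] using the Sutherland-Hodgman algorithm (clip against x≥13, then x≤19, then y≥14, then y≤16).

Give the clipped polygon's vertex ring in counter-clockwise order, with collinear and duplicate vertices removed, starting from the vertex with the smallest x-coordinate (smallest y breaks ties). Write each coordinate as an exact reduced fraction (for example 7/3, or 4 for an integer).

1. After x ≥ 13: [(13,1/14) (14,0) (17,6) (18,15) (14,20) (13,253/13)]
2. After x ≤ 19: [(13,1/14) (14,0) (17,6) (18,15) (14,20) (13,253/13)]
3. After y ≥ 14: [(13,14) (161/9,14) (18,15) (14,20) (13,253/13)]
4. After y ≤ 16: [(13,16) (13,14) (161/9,14) (18,15) (86/5,16)]
5. Canonical ring: [(13,14) (161/9,14) (18,15) (86/5,16) (13,16)]

Clipped polygon: [(13,14) (161/9,14) (18,15) (86/5,16) (13,16)]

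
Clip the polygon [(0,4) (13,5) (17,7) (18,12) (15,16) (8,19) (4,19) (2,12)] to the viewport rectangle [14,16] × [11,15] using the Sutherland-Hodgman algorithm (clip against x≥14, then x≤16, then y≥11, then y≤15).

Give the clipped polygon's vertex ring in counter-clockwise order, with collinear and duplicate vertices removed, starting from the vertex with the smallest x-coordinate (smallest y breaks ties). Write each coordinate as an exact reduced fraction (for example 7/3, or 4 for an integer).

Clipped polygon: [(14,11) (16,11) (16,44/3) (63/4,15) (14,15)]

1. After x ≥ 14: [(14,11/2) (17,7) (18,12) (15,16) (14,115/7)]
2. After x ≤ 16: [(14,11/2) (16,13/2) (16,44/3) (15,16) (14,115/7)]
3. After y ≥ 11: [(14,11) (16,11) (16,44/3) (15,16) (14,115/7)]
4. After y ≤ 15: [(14,15) (14,11) (16,11) (16,44/3) (63/4,15)]
5. Canonical ring: [(14,11) (16,11) (16,44/3) (63/4,15) (14,15)]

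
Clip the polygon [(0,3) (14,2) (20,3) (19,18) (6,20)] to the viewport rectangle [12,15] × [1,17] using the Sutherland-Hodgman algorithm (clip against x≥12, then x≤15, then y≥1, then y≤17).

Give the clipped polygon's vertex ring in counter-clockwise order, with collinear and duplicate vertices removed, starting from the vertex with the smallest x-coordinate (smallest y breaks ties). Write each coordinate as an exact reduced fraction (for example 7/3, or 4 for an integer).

Clipped polygon: [(12,15/7) (14,2) (15,13/6) (15,17) (12,17)]

1. After x ≥ 12: [(12,15/7) (14,2) (20,3) (19,18) (12,248/13)]
2. After x ≤ 15: [(12,15/7) (14,2) (15,13/6) (15,242/13) (12,248/13)]
3. After y ≥ 1: [(12,15/7) (14,2) (15,13/6) (15,242/13) (12,248/13)]
4. After y ≤ 17: [(12,17) (12,15/7) (14,2) (15,13/6) (15,17)]
5. Canonical ring: [(12,15/7) (14,2) (15,13/6) (15,17) (12,17)]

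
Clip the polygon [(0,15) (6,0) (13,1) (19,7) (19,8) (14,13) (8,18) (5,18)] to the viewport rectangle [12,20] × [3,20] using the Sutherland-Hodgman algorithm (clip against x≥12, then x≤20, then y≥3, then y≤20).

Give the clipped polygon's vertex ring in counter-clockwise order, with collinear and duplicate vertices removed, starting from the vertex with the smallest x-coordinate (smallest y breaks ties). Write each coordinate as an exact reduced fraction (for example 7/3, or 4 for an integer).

1. After x ≥ 12: [(12,6/7) (13,1) (19,7) (19,8) (14,13) (12,44/3)]
2. After x ≤ 20: [(12,6/7) (13,1) (19,7) (19,8) (14,13) (12,44/3)]
3. After y ≥ 3: [(12,3) (15,3) (19,7) (19,8) (14,13) (12,44/3)]
4. After y ≤ 20: [(12,3) (15,3) (19,7) (19,8) (14,13) (12,44/3)]
5. Canonical ring: [(12,3) (15,3) (19,7) (19,8) (14,13) (12,44/3)]

Clipped polygon: [(12,3) (15,3) (19,7) (19,8) (14,13) (12,44/3)]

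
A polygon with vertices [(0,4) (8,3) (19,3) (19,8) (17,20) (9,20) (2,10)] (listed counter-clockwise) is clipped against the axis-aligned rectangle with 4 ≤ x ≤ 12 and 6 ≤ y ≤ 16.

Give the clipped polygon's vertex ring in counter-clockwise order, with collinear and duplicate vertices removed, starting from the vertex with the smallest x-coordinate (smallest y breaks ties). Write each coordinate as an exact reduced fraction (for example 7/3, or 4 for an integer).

Clipped polygon: [(4,6) (12,6) (12,16) (31/5,16) (4,90/7)]

1. After x ≥ 4: [(4,7/2) (8,3) (19,3) (19,8) (17,20) (9,20) (4,90/7)]
2. After x ≤ 12: [(4,7/2) (8,3) (12,3) (12,20) (9,20) (4,90/7)]
3. After y ≥ 6: [(4,6) (12,6) (12,20) (9,20) (4,90/7)]
4. After y ≤ 16: [(4,6) (12,6) (12,16) (31/5,16) (4,90/7)]
5. Canonical ring: [(4,6) (12,6) (12,16) (31/5,16) (4,90/7)]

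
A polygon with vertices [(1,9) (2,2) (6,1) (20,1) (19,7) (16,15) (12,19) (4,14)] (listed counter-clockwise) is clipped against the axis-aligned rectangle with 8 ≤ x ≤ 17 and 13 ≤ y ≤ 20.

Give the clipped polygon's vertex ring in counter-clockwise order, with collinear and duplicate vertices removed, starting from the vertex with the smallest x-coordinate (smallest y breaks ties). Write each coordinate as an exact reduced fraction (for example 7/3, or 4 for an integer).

1. After x ≥ 8: [(8,1) (20,1) (19,7) (16,15) (12,19) (8,33/2)]
2. After x ≤ 17: [(8,1) (17,1) (17,37/3) (16,15) (12,19) (8,33/2)]
3. After y ≥ 13: [(8,13) (67/4,13) (16,15) (12,19) (8,33/2)]
4. After y ≤ 20: [(8,13) (67/4,13) (16,15) (12,19) (8,33/2)]
5. Canonical ring: [(8,13) (67/4,13) (16,15) (12,19) (8,33/2)]

Clipped polygon: [(8,13) (67/4,13) (16,15) (12,19) (8,33/2)]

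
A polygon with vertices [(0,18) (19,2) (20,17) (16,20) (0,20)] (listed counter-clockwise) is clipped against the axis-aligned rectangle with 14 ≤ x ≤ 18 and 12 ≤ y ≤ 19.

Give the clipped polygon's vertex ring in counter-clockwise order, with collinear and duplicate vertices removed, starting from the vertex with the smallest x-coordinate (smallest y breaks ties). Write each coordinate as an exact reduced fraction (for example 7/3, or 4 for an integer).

1. After x ≥ 14: [(14,118/19) (19,2) (20,17) (16,20) (14,20)]
2. After x ≤ 18: [(14,118/19) (18,54/19) (18,37/2) (16,20) (14,20)]
3. After y ≥ 12: [(14,12) (18,12) (18,37/2) (16,20) (14,20)]
4. After y ≤ 19: [(14,19) (14,12) (18,12) (18,37/2) (52/3,19)]
5. Canonical ring: [(14,12) (18,12) (18,37/2) (52/3,19) (14,19)]

Clipped polygon: [(14,12) (18,12) (18,37/2) (52/3,19) (14,19)]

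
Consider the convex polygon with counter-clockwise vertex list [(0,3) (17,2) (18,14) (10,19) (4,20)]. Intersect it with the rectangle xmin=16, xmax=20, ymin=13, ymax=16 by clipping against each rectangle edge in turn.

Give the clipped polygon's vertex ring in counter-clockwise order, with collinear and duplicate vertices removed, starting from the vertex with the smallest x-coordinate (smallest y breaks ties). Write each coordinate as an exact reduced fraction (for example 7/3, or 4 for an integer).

Clipped polygon: [(16,13) (215/12,13) (18,14) (16,61/4)]

1. After x ≥ 16: [(16,35/17) (17,2) (18,14) (16,61/4)]
2. After x ≤ 20: [(16,35/17) (17,2) (18,14) (16,61/4)]
3. After y ≥ 13: [(16,13) (215/12,13) (18,14) (16,61/4)]
4. After y ≤ 16: [(16,13) (215/12,13) (18,14) (16,61/4)]
5. Canonical ring: [(16,13) (215/12,13) (18,14) (16,61/4)]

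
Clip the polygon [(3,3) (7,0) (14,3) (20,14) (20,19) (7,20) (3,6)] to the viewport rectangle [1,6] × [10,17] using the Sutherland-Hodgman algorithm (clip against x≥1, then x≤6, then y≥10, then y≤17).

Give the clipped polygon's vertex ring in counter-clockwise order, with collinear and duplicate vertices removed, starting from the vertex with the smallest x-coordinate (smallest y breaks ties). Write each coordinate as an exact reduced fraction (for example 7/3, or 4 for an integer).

Clipped polygon: [(29/7,10) (6,10) (6,33/2)]

1. After x ≥ 1: [(3,3) (7,0) (14,3) (20,14) (20,19) (7,20) (3,6)]
2. After x ≤ 6: [(3,3) (6,3/4) (6,33/2) (3,6)]
3. After y ≥ 10: [(6,10) (6,33/2) (29/7,10)]
4. After y ≤ 17: [(6,10) (6,33/2) (29/7,10)]
5. Canonical ring: [(29/7,10) (6,10) (6,33/2)]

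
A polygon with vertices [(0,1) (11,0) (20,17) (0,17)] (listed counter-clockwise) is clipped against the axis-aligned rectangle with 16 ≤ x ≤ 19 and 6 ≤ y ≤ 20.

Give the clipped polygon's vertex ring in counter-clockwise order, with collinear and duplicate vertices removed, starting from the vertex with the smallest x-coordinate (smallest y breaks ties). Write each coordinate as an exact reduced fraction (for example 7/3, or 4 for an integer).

1. After x ≥ 16: [(16,85/9) (20,17) (16,17)]
2. After x ≤ 19: [(16,85/9) (19,136/9) (19,17) (16,17)]
3. After y ≥ 6: [(16,85/9) (19,136/9) (19,17) (16,17)]
4. After y ≤ 20: [(16,85/9) (19,136/9) (19,17) (16,17)]
5. Canonical ring: [(16,85/9) (19,136/9) (19,17) (16,17)]

Clipped polygon: [(16,85/9) (19,136/9) (19,17) (16,17)]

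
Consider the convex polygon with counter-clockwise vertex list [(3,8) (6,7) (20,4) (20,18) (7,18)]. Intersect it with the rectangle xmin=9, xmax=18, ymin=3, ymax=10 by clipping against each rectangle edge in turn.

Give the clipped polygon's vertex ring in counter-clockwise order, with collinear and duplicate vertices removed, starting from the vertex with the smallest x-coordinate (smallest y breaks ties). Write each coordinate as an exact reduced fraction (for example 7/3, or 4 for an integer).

1. After x ≥ 9: [(9,89/14) (20,4) (20,18) (9,18)]
2. After x ≤ 18: [(9,89/14) (18,31/7) (18,18) (9,18)]
3. After y ≥ 3: [(9,89/14) (18,31/7) (18,18) (9,18)]
4. After y ≤ 10: [(9,10) (9,89/14) (18,31/7) (18,10)]
5. Canonical ring: [(9,89/14) (18,31/7) (18,10) (9,10)]

Clipped polygon: [(9,89/14) (18,31/7) (18,10) (9,10)]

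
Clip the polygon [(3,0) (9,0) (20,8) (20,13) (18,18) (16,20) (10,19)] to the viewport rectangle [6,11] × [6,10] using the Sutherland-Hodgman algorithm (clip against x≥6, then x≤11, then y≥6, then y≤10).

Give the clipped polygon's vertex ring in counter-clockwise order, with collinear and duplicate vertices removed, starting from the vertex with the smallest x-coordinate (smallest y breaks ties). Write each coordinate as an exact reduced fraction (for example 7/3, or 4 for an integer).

1. After x ≥ 6: [(6,57/7) (6,0) (9,0) (20,8) (20,13) (18,18) (16,20) (10,19)]
2. After x ≤ 11: [(6,57/7) (6,0) (9,0) (11,16/11) (11,115/6) (10,19)]
3. After y ≥ 6: [(6,57/7) (6,6) (11,6) (11,115/6) (10,19)]
4. After y ≤ 10: [(127/19,10) (6,57/7) (6,6) (11,6) (11,10)]
5. Canonical ring: [(6,6) (11,6) (11,10) (127/19,10) (6,57/7)]

Clipped polygon: [(6,6) (11,6) (11,10) (127/19,10) (6,57/7)]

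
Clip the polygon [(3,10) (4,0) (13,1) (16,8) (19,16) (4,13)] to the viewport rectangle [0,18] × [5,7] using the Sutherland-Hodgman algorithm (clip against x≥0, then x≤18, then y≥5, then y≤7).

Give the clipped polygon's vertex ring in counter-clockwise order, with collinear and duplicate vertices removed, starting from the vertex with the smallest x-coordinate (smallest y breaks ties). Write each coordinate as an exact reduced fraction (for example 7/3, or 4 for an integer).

1. After x ≥ 0: [(3,10) (4,0) (13,1) (16,8) (19,16) (4,13)]
2. After x ≤ 18: [(3,10) (4,0) (13,1) (16,8) (18,40/3) (18,79/5) (4,13)]
3. After y ≥ 5: [(3,10) (7/2,5) (103/7,5) (16,8) (18,40/3) (18,79/5) (4,13)]
4. After y ≤ 7: [(33/10,7) (7/2,5) (103/7,5) (109/7,7)]
5. Canonical ring: [(33/10,7) (7/2,5) (103/7,5) (109/7,7)]

Clipped polygon: [(33/10,7) (7/2,5) (103/7,5) (109/7,7)]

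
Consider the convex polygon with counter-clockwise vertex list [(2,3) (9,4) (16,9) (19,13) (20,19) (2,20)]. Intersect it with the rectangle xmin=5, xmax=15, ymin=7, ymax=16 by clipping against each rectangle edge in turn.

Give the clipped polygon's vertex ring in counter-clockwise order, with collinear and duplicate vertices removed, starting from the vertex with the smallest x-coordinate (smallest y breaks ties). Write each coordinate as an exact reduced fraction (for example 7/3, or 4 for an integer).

1. After x ≥ 5: [(5,24/7) (9,4) (16,9) (19,13) (20,19) (5,119/6)]
2. After x ≤ 15: [(5,24/7) (9,4) (15,58/7) (15,347/18) (5,119/6)]
3. After y ≥ 7: [(5,7) (66/5,7) (15,58/7) (15,347/18) (5,119/6)]
4. After y ≤ 16: [(5,16) (5,7) (66/5,7) (15,58/7) (15,16)]
5. Canonical ring: [(5,7) (66/5,7) (15,58/7) (15,16) (5,16)]

Clipped polygon: [(5,7) (66/5,7) (15,58/7) (15,16) (5,16)]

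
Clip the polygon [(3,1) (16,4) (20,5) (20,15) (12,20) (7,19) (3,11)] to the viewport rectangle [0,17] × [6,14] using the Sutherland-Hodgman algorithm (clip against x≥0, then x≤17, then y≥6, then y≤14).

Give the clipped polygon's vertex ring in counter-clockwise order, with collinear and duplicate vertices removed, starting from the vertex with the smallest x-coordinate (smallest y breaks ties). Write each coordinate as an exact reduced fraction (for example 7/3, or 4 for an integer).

1. After x ≥ 0: [(3,1) (16,4) (20,5) (20,15) (12,20) (7,19) (3,11)]
2. After x ≤ 17: [(3,1) (16,4) (17,17/4) (17,135/8) (12,20) (7,19) (3,11)]
3. After y ≥ 6: [(3,6) (17,6) (17,135/8) (12,20) (7,19) (3,11)]
4. After y ≤ 14: [(3,6) (17,6) (17,14) (9/2,14) (3,11)]
5. Canonical ring: [(3,6) (17,6) (17,14) (9/2,14) (3,11)]

Clipped polygon: [(3,6) (17,6) (17,14) (9/2,14) (3,11)]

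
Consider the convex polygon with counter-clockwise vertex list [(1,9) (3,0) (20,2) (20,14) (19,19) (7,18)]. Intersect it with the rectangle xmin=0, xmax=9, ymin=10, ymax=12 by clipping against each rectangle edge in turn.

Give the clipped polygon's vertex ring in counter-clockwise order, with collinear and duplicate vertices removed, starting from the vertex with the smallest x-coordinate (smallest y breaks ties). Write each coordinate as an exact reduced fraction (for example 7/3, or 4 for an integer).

1. After x ≥ 0: [(1,9) (3,0) (20,2) (20,14) (19,19) (7,18)]
2. After x ≤ 9: [(1,9) (3,0) (9,12/17) (9,109/6) (7,18)]
3. After y ≥ 10: [(5/3,10) (9,10) (9,109/6) (7,18)]
4. After y ≤ 12: [(3,12) (5/3,10) (9,10) (9,12)]
5. Canonical ring: [(5/3,10) (9,10) (9,12) (3,12)]

Clipped polygon: [(5/3,10) (9,10) (9,12) (3,12)]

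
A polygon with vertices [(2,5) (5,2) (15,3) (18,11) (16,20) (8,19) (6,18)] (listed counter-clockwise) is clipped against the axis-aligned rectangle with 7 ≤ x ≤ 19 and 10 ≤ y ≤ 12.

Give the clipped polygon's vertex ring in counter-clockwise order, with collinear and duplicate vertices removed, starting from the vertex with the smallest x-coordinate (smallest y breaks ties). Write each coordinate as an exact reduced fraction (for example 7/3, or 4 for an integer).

Clipped polygon: [(7,10) (141/8,10) (18,11) (160/9,12) (7,12)]

1. After x ≥ 7: [(7,11/5) (15,3) (18,11) (16,20) (8,19) (7,37/2)]
2. After x ≤ 19: [(7,11/5) (15,3) (18,11) (16,20) (8,19) (7,37/2)]
3. After y ≥ 10: [(7,10) (141/8,10) (18,11) (16,20) (8,19) (7,37/2)]
4. After y ≤ 12: [(7,12) (7,10) (141/8,10) (18,11) (160/9,12)]
5. Canonical ring: [(7,10) (141/8,10) (18,11) (160/9,12) (7,12)]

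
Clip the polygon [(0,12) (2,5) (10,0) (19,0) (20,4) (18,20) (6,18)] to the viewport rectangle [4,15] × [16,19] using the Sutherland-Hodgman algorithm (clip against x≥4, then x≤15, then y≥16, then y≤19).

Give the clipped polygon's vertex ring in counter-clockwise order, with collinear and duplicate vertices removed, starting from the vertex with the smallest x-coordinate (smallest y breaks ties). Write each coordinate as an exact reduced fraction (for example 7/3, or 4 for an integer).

Clipped polygon: [(4,16) (15,16) (15,19) (12,19) (6,18)]

1. After x ≥ 4: [(4,16) (4,15/4) (10,0) (19,0) (20,4) (18,20) (6,18)]
2. After x ≤ 15: [(4,16) (4,15/4) (10,0) (15,0) (15,39/2) (6,18)]
3. After y ≥ 16: [(4,16) (4,16) (15,16) (15,39/2) (6,18)]
4. After y ≤ 19: [(4,16) (4,16) (15,16) (15,19) (12,19) (6,18)]
5. Canonical ring: [(4,16) (15,16) (15,19) (12,19) (6,18)]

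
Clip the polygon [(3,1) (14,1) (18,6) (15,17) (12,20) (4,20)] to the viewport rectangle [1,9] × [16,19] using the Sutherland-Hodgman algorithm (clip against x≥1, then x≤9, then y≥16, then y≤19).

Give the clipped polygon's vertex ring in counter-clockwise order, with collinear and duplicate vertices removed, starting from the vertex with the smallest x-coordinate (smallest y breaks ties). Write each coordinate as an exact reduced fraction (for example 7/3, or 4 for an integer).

Clipped polygon: [(72/19,16) (9,16) (9,19) (75/19,19)]

1. After x ≥ 1: [(3,1) (14,1) (18,6) (15,17) (12,20) (4,20)]
2. After x ≤ 9: [(3,1) (9,1) (9,20) (4,20)]
3. After y ≥ 16: [(72/19,16) (9,16) (9,20) (4,20)]
4. After y ≤ 19: [(75/19,19) (72/19,16) (9,16) (9,19)]
5. Canonical ring: [(72/19,16) (9,16) (9,19) (75/19,19)]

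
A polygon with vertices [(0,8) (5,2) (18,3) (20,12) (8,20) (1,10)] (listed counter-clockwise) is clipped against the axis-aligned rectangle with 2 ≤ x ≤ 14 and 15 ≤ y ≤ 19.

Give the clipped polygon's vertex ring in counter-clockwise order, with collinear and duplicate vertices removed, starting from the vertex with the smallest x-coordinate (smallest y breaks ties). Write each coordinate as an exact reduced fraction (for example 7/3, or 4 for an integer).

1. After x ≥ 2: [(2,28/5) (5,2) (18,3) (20,12) (8,20) (2,80/7)]
2. After x ≤ 14: [(2,28/5) (5,2) (14,35/13) (14,16) (8,20) (2,80/7)]
3. After y ≥ 15: [(14,15) (14,16) (8,20) (9/2,15)]
4. After y ≤ 19: [(14,15) (14,16) (19/2,19) (73/10,19) (9/2,15)]
5. Canonical ring: [(9/2,15) (14,15) (14,16) (19/2,19) (73/10,19)]

Clipped polygon: [(9/2,15) (14,15) (14,16) (19/2,19) (73/10,19)]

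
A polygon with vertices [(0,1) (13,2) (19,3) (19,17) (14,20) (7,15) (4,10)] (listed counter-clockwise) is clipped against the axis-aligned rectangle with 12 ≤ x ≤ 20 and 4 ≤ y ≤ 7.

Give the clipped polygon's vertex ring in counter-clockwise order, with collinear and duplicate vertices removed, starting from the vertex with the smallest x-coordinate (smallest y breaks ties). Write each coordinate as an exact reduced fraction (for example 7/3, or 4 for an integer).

1. After x ≥ 12: [(12,25/13) (13,2) (19,3) (19,17) (14,20) (12,130/7)]
2. After x ≤ 20: [(12,25/13) (13,2) (19,3) (19,17) (14,20) (12,130/7)]
3. After y ≥ 4: [(12,4) (19,4) (19,17) (14,20) (12,130/7)]
4. After y ≤ 7: [(12,7) (12,4) (19,4) (19,7)]
5. Canonical ring: [(12,4) (19,4) (19,7) (12,7)]

Clipped polygon: [(12,4) (19,4) (19,7) (12,7)]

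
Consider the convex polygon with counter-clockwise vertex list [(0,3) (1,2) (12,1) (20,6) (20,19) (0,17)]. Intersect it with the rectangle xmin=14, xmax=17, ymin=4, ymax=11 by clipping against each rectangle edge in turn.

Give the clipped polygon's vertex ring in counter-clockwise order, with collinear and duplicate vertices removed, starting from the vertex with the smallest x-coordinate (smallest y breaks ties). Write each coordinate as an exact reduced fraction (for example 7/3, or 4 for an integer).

1. After x ≥ 14: [(14,9/4) (20,6) (20,19) (14,92/5)]
2. After x ≤ 17: [(14,9/4) (17,33/8) (17,187/10) (14,92/5)]
3. After y ≥ 4: [(14,4) (84/5,4) (17,33/8) (17,187/10) (14,92/5)]
4. After y ≤ 11: [(14,11) (14,4) (84/5,4) (17,33/8) (17,11)]
5. Canonical ring: [(14,4) (84/5,4) (17,33/8) (17,11) (14,11)]

Clipped polygon: [(14,4) (84/5,4) (17,33/8) (17,11) (14,11)]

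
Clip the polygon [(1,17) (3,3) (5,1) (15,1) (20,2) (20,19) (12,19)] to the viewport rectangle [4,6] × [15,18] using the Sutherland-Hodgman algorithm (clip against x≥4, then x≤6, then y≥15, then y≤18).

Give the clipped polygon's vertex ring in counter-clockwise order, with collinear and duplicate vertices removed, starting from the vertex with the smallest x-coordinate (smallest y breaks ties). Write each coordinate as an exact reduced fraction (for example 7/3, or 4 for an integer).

Clipped polygon: [(4,15) (6,15) (6,197/11) (4,193/11)]

1. After x ≥ 4: [(4,193/11) (4,2) (5,1) (15,1) (20,2) (20,19) (12,19)]
2. After x ≤ 6: [(6,197/11) (4,193/11) (4,2) (5,1) (6,1)]
3. After y ≥ 15: [(6,15) (6,197/11) (4,193/11) (4,15)]
4. After y ≤ 18: [(6,15) (6,197/11) (4,193/11) (4,15)]
5. Canonical ring: [(4,15) (6,15) (6,197/11) (4,193/11)]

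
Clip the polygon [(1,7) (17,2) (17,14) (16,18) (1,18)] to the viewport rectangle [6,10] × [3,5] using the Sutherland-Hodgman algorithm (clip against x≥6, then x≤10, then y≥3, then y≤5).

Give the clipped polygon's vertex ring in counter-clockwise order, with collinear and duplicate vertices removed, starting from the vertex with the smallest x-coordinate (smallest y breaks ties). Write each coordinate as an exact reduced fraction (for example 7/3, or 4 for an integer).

Clipped polygon: [(37/5,5) (10,67/16) (10,5)]

1. After x ≥ 6: [(6,87/16) (17,2) (17,14) (16,18) (6,18)]
2. After x ≤ 10: [(6,87/16) (10,67/16) (10,18) (6,18)]
3. After y ≥ 3: [(6,87/16) (10,67/16) (10,18) (6,18)]
4. After y ≤ 5: [(37/5,5) (10,67/16) (10,5)]
5. Canonical ring: [(37/5,5) (10,67/16) (10,5)]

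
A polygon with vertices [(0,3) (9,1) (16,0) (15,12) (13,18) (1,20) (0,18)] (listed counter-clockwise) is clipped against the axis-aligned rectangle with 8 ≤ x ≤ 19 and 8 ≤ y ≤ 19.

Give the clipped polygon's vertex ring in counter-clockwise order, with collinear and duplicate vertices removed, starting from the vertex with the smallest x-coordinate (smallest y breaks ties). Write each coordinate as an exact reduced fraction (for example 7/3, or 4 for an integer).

Clipped polygon: [(8,8) (46/3,8) (15,12) (13,18) (8,113/6)]

1. After x ≥ 8: [(8,11/9) (9,1) (16,0) (15,12) (13,18) (8,113/6)]
2. After x ≤ 19: [(8,11/9) (9,1) (16,0) (15,12) (13,18) (8,113/6)]
3. After y ≥ 8: [(8,8) (46/3,8) (15,12) (13,18) (8,113/6)]
4. After y ≤ 19: [(8,8) (46/3,8) (15,12) (13,18) (8,113/6)]
5. Canonical ring: [(8,8) (46/3,8) (15,12) (13,18) (8,113/6)]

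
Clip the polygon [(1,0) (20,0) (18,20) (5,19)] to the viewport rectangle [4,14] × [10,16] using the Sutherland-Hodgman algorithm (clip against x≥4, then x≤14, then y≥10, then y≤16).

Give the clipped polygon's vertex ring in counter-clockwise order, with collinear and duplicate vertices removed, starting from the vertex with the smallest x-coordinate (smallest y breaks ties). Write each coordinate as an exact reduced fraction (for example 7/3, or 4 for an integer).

1. After x ≥ 4: [(4,57/4) (4,0) (20,0) (18,20) (5,19)]
2. After x ≤ 14: [(4,57/4) (4,0) (14,0) (14,256/13) (5,19)]
3. After y ≥ 10: [(4,57/4) (4,10) (14,10) (14,256/13) (5,19)]
4. After y ≤ 16: [(83/19,16) (4,57/4) (4,10) (14,10) (14,16)]
5. Canonical ring: [(4,10) (14,10) (14,16) (83/19,16) (4,57/4)]

Clipped polygon: [(4,10) (14,10) (14,16) (83/19,16) (4,57/4)]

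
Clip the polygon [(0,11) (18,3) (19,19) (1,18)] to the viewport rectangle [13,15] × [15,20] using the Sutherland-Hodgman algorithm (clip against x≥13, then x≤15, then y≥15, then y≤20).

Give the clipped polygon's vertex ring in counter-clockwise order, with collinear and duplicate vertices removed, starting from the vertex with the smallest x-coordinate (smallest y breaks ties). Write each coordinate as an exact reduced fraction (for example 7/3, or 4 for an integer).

1. After x ≥ 13: [(13,47/9) (18,3) (19,19) (13,56/3)]
2. After x ≤ 15: [(13,47/9) (15,13/3) (15,169/9) (13,56/3)]
3. After y ≥ 15: [(13,15) (15,15) (15,169/9) (13,56/3)]
4. After y ≤ 20: [(13,15) (15,15) (15,169/9) (13,56/3)]
5. Canonical ring: [(13,15) (15,15) (15,169/9) (13,56/3)]

Clipped polygon: [(13,15) (15,15) (15,169/9) (13,56/3)]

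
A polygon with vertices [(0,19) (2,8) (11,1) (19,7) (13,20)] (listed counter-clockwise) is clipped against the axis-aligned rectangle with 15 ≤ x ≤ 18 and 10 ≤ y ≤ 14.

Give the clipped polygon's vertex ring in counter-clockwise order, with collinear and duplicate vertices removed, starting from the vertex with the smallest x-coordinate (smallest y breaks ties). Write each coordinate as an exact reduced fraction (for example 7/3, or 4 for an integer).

1. After x ≥ 15: [(15,4) (19,7) (15,47/3)]
2. After x ≤ 18: [(15,4) (18,25/4) (18,55/6) (15,47/3)]
3. After y ≥ 10: [(15,10) (229/13,10) (15,47/3)]
4. After y ≤ 14: [(15,14) (15,10) (229/13,10) (205/13,14)]
5. Canonical ring: [(15,10) (229/13,10) (205/13,14) (15,14)]

Clipped polygon: [(15,10) (229/13,10) (205/13,14) (15,14)]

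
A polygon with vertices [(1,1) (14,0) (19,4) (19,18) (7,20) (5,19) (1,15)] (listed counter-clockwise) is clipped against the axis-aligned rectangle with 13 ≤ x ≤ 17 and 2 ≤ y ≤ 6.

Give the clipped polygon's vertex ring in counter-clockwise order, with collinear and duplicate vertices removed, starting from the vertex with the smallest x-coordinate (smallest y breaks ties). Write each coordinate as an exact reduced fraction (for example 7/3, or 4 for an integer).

Clipped polygon: [(13,2) (33/2,2) (17,12/5) (17,6) (13,6)]

1. After x ≥ 13: [(13,1/13) (14,0) (19,4) (19,18) (13,19)]
2. After x ≤ 17: [(13,1/13) (14,0) (17,12/5) (17,55/3) (13,19)]
3. After y ≥ 2: [(13,2) (33/2,2) (17,12/5) (17,55/3) (13,19)]
4. After y ≤ 6: [(13,6) (13,2) (33/2,2) (17,12/5) (17,6)]
5. Canonical ring: [(13,2) (33/2,2) (17,12/5) (17,6) (13,6)]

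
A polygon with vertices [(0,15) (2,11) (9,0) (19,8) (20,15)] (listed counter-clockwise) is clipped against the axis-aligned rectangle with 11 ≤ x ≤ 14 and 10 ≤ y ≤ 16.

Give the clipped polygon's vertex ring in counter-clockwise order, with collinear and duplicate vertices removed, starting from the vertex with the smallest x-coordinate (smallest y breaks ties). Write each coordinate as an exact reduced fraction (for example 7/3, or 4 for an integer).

1. After x ≥ 11: [(11,15) (11,8/5) (19,8) (20,15)]
2. After x ≤ 14: [(14,15) (11,15) (11,8/5) (14,4)]
3. After y ≥ 10: [(14,10) (14,15) (11,15) (11,10)]
4. After y ≤ 16: [(14,10) (14,15) (11,15) (11,10)]
5. Canonical ring: [(11,10) (14,10) (14,15) (11,15)]

Clipped polygon: [(11,10) (14,10) (14,15) (11,15)]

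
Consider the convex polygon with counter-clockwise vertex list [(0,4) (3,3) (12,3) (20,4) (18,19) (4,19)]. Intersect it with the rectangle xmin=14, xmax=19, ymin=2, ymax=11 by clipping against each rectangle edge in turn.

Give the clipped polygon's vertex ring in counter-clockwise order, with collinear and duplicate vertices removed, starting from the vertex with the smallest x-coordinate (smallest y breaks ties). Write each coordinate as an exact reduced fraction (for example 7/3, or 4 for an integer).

Clipped polygon: [(14,13/4) (19,31/8) (19,11) (14,11)]

1. After x ≥ 14: [(14,13/4) (20,4) (18,19) (14,19)]
2. After x ≤ 19: [(14,13/4) (19,31/8) (19,23/2) (18,19) (14,19)]
3. After y ≥ 2: [(14,13/4) (19,31/8) (19,23/2) (18,19) (14,19)]
4. After y ≤ 11: [(14,11) (14,13/4) (19,31/8) (19,11)]
5. Canonical ring: [(14,13/4) (19,31/8) (19,11) (14,11)]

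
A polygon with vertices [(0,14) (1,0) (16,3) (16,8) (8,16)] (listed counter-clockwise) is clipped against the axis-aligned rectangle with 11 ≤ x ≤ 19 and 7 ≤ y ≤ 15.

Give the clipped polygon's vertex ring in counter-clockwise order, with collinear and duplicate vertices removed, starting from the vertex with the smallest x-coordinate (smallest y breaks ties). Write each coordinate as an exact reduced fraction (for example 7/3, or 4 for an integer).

1. After x ≥ 11: [(11,2) (16,3) (16,8) (11,13)]
2. After x ≤ 19: [(11,2) (16,3) (16,8) (11,13)]
3. After y ≥ 7: [(11,7) (16,7) (16,8) (11,13)]
4. After y ≤ 15: [(11,7) (16,7) (16,8) (11,13)]
5. Canonical ring: [(11,7) (16,7) (16,8) (11,13)]

Clipped polygon: [(11,7) (16,7) (16,8) (11,13)]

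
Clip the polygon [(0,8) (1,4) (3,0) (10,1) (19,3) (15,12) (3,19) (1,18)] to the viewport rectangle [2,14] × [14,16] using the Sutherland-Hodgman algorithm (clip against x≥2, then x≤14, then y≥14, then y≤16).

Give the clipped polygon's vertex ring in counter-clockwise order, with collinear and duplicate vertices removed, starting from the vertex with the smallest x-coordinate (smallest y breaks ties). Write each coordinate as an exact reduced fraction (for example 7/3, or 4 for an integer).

1. After x ≥ 2: [(2,2) (3,0) (10,1) (19,3) (15,12) (3,19) (2,37/2)]
2. After x ≤ 14: [(2,2) (3,0) (10,1) (14,17/9) (14,151/12) (3,19) (2,37/2)]
3. After y ≥ 14: [(2,14) (81/7,14) (3,19) (2,37/2)]
4. After y ≤ 16: [(2,16) (2,14) (81/7,14) (57/7,16)]
5. Canonical ring: [(2,14) (81/7,14) (57/7,16) (2,16)]

Clipped polygon: [(2,14) (81/7,14) (57/7,16) (2,16)]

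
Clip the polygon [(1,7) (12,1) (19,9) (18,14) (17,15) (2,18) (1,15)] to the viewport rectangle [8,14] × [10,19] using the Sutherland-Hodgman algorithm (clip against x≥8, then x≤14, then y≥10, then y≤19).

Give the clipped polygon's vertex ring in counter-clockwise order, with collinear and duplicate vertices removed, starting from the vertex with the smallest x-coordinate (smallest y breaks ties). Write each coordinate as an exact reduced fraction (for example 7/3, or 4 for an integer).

1. After x ≥ 8: [(8,35/11) (12,1) (19,9) (18,14) (17,15) (8,84/5)]
2. After x ≤ 14: [(8,35/11) (12,1) (14,23/7) (14,78/5) (8,84/5)]
3. After y ≥ 10: [(8,10) (14,10) (14,78/5) (8,84/5)]
4. After y ≤ 19: [(8,10) (14,10) (14,78/5) (8,84/5)]
5. Canonical ring: [(8,10) (14,10) (14,78/5) (8,84/5)]

Clipped polygon: [(8,10) (14,10) (14,78/5) (8,84/5)]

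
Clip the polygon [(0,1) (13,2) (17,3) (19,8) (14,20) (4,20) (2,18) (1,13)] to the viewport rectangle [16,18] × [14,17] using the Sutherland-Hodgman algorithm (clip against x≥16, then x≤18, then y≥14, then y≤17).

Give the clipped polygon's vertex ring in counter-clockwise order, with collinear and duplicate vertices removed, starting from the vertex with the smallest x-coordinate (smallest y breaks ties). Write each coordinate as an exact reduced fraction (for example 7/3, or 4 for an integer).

Clipped polygon: [(16,14) (33/2,14) (16,76/5)]

1. After x ≥ 16: [(16,11/4) (17,3) (19,8) (16,76/5)]
2. After x ≤ 18: [(16,11/4) (17,3) (18,11/2) (18,52/5) (16,76/5)]
3. After y ≥ 14: [(16,14) (33/2,14) (16,76/5)]
4. After y ≤ 17: [(16,14) (33/2,14) (16,76/5)]
5. Canonical ring: [(16,14) (33/2,14) (16,76/5)]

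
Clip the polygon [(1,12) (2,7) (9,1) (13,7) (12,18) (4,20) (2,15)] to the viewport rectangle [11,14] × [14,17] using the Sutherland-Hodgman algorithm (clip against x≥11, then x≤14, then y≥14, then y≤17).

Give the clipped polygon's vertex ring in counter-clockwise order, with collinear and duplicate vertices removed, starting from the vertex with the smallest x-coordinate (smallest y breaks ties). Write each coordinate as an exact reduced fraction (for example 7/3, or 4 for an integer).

1. After x ≥ 11: [(11,4) (13,7) (12,18) (11,73/4)]
2. After x ≤ 14: [(11,4) (13,7) (12,18) (11,73/4)]
3. After y ≥ 14: [(11,14) (136/11,14) (12,18) (11,73/4)]
4. After y ≤ 17: [(11,17) (11,14) (136/11,14) (133/11,17)]
5. Canonical ring: [(11,14) (136/11,14) (133/11,17) (11,17)]

Clipped polygon: [(11,14) (136/11,14) (133/11,17) (11,17)]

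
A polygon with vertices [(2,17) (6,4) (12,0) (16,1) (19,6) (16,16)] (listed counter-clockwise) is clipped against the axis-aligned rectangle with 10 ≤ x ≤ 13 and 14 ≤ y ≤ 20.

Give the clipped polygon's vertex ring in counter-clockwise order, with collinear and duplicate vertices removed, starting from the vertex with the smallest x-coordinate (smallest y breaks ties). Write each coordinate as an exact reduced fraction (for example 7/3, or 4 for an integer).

Clipped polygon: [(10,14) (13,14) (13,227/14) (10,115/7)]

1. After x ≥ 10: [(10,115/7) (10,4/3) (12,0) (16,1) (19,6) (16,16)]
2. After x ≤ 13: [(13,227/14) (10,115/7) (10,4/3) (12,0) (13,1/4)]
3. After y ≥ 14: [(13,14) (13,227/14) (10,115/7) (10,14)]
4. After y ≤ 20: [(13,14) (13,227/14) (10,115/7) (10,14)]
5. Canonical ring: [(10,14) (13,14) (13,227/14) (10,115/7)]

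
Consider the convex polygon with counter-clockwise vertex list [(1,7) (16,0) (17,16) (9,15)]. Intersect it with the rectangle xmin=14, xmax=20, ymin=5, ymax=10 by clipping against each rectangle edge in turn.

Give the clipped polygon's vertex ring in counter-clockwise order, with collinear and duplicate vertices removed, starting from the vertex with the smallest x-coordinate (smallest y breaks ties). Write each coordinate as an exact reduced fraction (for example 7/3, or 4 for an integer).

Clipped polygon: [(14,5) (261/16,5) (133/8,10) (14,10)]

1. After x ≥ 14: [(14,14/15) (16,0) (17,16) (14,125/8)]
2. After x ≤ 20: [(14,14/15) (16,0) (17,16) (14,125/8)]
3. After y ≥ 5: [(14,5) (261/16,5) (17,16) (14,125/8)]
4. After y ≤ 10: [(14,10) (14,5) (261/16,5) (133/8,10)]
5. Canonical ring: [(14,5) (261/16,5) (133/8,10) (14,10)]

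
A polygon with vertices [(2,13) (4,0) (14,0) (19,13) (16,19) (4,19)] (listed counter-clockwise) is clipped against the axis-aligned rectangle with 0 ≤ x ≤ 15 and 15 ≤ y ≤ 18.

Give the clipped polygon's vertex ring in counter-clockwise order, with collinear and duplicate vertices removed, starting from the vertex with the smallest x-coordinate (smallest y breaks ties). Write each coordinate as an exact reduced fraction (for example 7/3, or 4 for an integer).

Clipped polygon: [(8/3,15) (15,15) (15,18) (11/3,18)]

1. After x ≥ 0: [(2,13) (4,0) (14,0) (19,13) (16,19) (4,19)]
2. After x ≤ 15: [(2,13) (4,0) (14,0) (15,13/5) (15,19) (4,19)]
3. After y ≥ 15: [(8/3,15) (15,15) (15,19) (4,19)]
4. After y ≤ 18: [(11/3,18) (8/3,15) (15,15) (15,18)]
5. Canonical ring: [(8/3,15) (15,15) (15,18) (11/3,18)]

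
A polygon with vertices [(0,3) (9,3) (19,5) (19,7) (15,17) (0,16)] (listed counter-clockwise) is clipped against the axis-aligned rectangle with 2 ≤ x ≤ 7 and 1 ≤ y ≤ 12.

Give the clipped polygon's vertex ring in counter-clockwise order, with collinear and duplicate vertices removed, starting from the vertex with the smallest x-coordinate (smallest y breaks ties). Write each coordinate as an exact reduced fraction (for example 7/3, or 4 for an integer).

1. After x ≥ 2: [(2,3) (9,3) (19,5) (19,7) (15,17) (2,242/15)]
2. After x ≤ 7: [(2,3) (7,3) (7,247/15) (2,242/15)]
3. After y ≥ 1: [(2,3) (7,3) (7,247/15) (2,242/15)]
4. After y ≤ 12: [(2,12) (2,3) (7,3) (7,12)]
5. Canonical ring: [(2,3) (7,3) (7,12) (2,12)]

Clipped polygon: [(2,3) (7,3) (7,12) (2,12)]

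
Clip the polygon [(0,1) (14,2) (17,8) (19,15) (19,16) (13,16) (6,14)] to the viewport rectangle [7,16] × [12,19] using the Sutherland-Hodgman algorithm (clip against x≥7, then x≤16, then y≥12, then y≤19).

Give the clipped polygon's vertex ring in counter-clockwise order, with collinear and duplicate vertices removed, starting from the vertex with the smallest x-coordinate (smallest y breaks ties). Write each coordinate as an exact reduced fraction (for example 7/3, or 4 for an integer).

1. After x ≥ 7: [(7,3/2) (14,2) (17,8) (19,15) (19,16) (13,16) (7,100/7)]
2. After x ≤ 16: [(7,3/2) (14,2) (16,6) (16,16) (13,16) (7,100/7)]
3. After y ≥ 12: [(7,12) (16,12) (16,16) (13,16) (7,100/7)]
4. After y ≤ 19: [(7,12) (16,12) (16,16) (13,16) (7,100/7)]
5. Canonical ring: [(7,12) (16,12) (16,16) (13,16) (7,100/7)]

Clipped polygon: [(7,12) (16,12) (16,16) (13,16) (7,100/7)]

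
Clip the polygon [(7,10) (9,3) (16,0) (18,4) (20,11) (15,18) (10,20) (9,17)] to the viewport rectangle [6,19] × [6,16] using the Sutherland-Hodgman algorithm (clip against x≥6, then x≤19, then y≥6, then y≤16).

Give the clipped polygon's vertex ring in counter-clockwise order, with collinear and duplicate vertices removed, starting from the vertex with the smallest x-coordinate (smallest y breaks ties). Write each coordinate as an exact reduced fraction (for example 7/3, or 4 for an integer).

1. After x ≥ 6: [(7,10) (9,3) (16,0) (18,4) (20,11) (15,18) (10,20) (9,17)]
2. After x ≤ 19: [(7,10) (9,3) (16,0) (18,4) (19,15/2) (19,62/5) (15,18) (10,20) (9,17)]
3. After y ≥ 6: [(7,10) (57/7,6) (130/7,6) (19,15/2) (19,62/5) (15,18) (10,20) (9,17)]
4. After y ≤ 16: [(61/7,16) (7,10) (57/7,6) (130/7,6) (19,15/2) (19,62/5) (115/7,16)]
5. Canonical ring: [(7,10) (57/7,6) (130/7,6) (19,15/2) (19,62/5) (115/7,16) (61/7,16)]

Clipped polygon: [(7,10) (57/7,6) (130/7,6) (19,15/2) (19,62/5) (115/7,16) (61/7,16)]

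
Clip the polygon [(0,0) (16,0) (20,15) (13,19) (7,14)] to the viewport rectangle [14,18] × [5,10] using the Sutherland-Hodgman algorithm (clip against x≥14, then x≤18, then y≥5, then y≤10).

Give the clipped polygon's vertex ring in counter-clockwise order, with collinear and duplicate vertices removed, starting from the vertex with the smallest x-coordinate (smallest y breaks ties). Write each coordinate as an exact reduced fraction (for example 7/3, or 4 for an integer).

Clipped polygon: [(14,5) (52/3,5) (18,15/2) (18,10) (14,10)]

1. After x ≥ 14: [(14,0) (16,0) (20,15) (14,129/7)]
2. After x ≤ 18: [(14,0) (16,0) (18,15/2) (18,113/7) (14,129/7)]
3. After y ≥ 5: [(14,5) (52/3,5) (18,15/2) (18,113/7) (14,129/7)]
4. After y ≤ 10: [(14,10) (14,5) (52/3,5) (18,15/2) (18,10)]
5. Canonical ring: [(14,5) (52/3,5) (18,15/2) (18,10) (14,10)]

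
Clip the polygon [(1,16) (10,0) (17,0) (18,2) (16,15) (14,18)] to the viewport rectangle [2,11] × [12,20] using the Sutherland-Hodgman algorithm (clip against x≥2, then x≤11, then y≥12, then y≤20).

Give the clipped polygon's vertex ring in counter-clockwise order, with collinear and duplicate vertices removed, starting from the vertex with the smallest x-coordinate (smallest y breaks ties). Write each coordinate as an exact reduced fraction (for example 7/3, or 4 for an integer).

1. After x ≥ 2: [(2,210/13) (2,128/9) (10,0) (17,0) (18,2) (16,15) (14,18)]
2. After x ≤ 11: [(11,228/13) (2,210/13) (2,128/9) (10,0) (11,0)]
3. After y ≥ 12: [(11,12) (11,228/13) (2,210/13) (2,128/9) (13/4,12)]
4. After y ≤ 20: [(11,12) (11,228/13) (2,210/13) (2,128/9) (13/4,12)]
5. Canonical ring: [(2,128/9) (13/4,12) (11,12) (11,228/13) (2,210/13)]

Clipped polygon: [(2,128/9) (13/4,12) (11,12) (11,228/13) (2,210/13)]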